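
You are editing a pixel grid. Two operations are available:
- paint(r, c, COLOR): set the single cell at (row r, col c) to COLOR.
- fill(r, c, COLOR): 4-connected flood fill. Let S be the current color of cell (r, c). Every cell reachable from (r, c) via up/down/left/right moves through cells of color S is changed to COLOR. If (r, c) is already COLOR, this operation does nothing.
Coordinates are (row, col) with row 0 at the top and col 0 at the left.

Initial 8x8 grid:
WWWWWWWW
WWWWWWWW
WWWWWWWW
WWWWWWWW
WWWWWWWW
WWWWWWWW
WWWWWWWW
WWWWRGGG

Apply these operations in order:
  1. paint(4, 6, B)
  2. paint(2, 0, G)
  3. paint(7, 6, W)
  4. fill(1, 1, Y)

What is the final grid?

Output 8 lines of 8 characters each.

Answer: YYYYYYYY
YYYYYYYY
GYYYYYYY
YYYYYYYY
YYYYYYBY
YYYYYYYY
YYYYYYYY
YYYYRGYG

Derivation:
After op 1 paint(4,6,B):
WWWWWWWW
WWWWWWWW
WWWWWWWW
WWWWWWWW
WWWWWWBW
WWWWWWWW
WWWWWWWW
WWWWRGGG
After op 2 paint(2,0,G):
WWWWWWWW
WWWWWWWW
GWWWWWWW
WWWWWWWW
WWWWWWBW
WWWWWWWW
WWWWWWWW
WWWWRGGG
After op 3 paint(7,6,W):
WWWWWWWW
WWWWWWWW
GWWWWWWW
WWWWWWWW
WWWWWWBW
WWWWWWWW
WWWWWWWW
WWWWRGWG
After op 4 fill(1,1,Y) [59 cells changed]:
YYYYYYYY
YYYYYYYY
GYYYYYYY
YYYYYYYY
YYYYYYBY
YYYYYYYY
YYYYYYYY
YYYYRGYG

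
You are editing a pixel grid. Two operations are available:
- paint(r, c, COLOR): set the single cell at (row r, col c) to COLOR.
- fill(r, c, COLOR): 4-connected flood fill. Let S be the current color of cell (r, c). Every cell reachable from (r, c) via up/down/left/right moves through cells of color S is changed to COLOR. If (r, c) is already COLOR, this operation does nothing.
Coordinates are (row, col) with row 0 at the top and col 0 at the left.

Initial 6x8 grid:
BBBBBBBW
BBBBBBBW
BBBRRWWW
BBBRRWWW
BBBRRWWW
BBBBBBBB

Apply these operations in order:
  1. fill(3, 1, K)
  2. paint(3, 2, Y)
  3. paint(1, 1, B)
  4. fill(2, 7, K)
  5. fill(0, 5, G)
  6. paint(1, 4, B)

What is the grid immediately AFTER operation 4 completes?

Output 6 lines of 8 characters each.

Answer: KKKKKKKK
KBKKKKKK
KKKRRKKK
KKYRRKKK
KKKRRKKK
KKKKKKKK

Derivation:
After op 1 fill(3,1,K) [31 cells changed]:
KKKKKKKW
KKKKKKKW
KKKRRWWW
KKKRRWWW
KKKRRWWW
KKKKKKKK
After op 2 paint(3,2,Y):
KKKKKKKW
KKKKKKKW
KKKRRWWW
KKYRRWWW
KKKRRWWW
KKKKKKKK
After op 3 paint(1,1,B):
KKKKKKKW
KBKKKKKW
KKKRRWWW
KKYRRWWW
KKKRRWWW
KKKKKKKK
After op 4 fill(2,7,K) [11 cells changed]:
KKKKKKKK
KBKKKKKK
KKKRRKKK
KKYRRKKK
KKKRRKKK
KKKKKKKK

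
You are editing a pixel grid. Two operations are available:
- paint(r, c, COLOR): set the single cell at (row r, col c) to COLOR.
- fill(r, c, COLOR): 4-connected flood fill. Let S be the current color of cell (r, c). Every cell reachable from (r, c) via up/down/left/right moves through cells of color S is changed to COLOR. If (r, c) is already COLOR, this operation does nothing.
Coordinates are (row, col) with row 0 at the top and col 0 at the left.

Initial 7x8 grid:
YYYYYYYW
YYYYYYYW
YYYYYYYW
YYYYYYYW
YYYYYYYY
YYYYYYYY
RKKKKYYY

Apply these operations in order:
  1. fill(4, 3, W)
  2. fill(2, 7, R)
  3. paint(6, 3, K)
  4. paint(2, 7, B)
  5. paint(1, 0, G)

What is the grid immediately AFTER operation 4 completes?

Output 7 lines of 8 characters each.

After op 1 fill(4,3,W) [47 cells changed]:
WWWWWWWW
WWWWWWWW
WWWWWWWW
WWWWWWWW
WWWWWWWW
WWWWWWWW
RKKKKWWW
After op 2 fill(2,7,R) [51 cells changed]:
RRRRRRRR
RRRRRRRR
RRRRRRRR
RRRRRRRR
RRRRRRRR
RRRRRRRR
RKKKKRRR
After op 3 paint(6,3,K):
RRRRRRRR
RRRRRRRR
RRRRRRRR
RRRRRRRR
RRRRRRRR
RRRRRRRR
RKKKKRRR
After op 4 paint(2,7,B):
RRRRRRRR
RRRRRRRR
RRRRRRRB
RRRRRRRR
RRRRRRRR
RRRRRRRR
RKKKKRRR

Answer: RRRRRRRR
RRRRRRRR
RRRRRRRB
RRRRRRRR
RRRRRRRR
RRRRRRRR
RKKKKRRR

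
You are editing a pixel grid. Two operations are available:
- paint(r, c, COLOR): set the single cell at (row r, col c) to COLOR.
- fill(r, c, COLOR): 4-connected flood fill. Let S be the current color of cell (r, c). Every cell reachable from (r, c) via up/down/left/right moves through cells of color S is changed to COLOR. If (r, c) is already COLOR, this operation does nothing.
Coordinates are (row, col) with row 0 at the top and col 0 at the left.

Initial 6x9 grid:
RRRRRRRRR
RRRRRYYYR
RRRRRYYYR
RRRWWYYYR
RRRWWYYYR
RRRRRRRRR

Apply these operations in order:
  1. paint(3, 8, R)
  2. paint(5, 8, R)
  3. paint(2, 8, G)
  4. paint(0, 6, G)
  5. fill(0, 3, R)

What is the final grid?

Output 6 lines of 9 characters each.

Answer: RRRRRRGRR
RRRRRYYYR
RRRRRYYYG
RRRWWYYYR
RRRWWYYYR
RRRRRRRRR

Derivation:
After op 1 paint(3,8,R):
RRRRRRRRR
RRRRRYYYR
RRRRRYYYR
RRRWWYYYR
RRRWWYYYR
RRRRRRRRR
After op 2 paint(5,8,R):
RRRRRRRRR
RRRRRYYYR
RRRRRYYYR
RRRWWYYYR
RRRWWYYYR
RRRRRRRRR
After op 3 paint(2,8,G):
RRRRRRRRR
RRRRRYYYR
RRRRRYYYG
RRRWWYYYR
RRRWWYYYR
RRRRRRRRR
After op 4 paint(0,6,G):
RRRRRRGRR
RRRRRYYYR
RRRRRYYYG
RRRWWYYYR
RRRWWYYYR
RRRRRRRRR
After op 5 fill(0,3,R) [0 cells changed]:
RRRRRRGRR
RRRRRYYYR
RRRRRYYYG
RRRWWYYYR
RRRWWYYYR
RRRRRRRRR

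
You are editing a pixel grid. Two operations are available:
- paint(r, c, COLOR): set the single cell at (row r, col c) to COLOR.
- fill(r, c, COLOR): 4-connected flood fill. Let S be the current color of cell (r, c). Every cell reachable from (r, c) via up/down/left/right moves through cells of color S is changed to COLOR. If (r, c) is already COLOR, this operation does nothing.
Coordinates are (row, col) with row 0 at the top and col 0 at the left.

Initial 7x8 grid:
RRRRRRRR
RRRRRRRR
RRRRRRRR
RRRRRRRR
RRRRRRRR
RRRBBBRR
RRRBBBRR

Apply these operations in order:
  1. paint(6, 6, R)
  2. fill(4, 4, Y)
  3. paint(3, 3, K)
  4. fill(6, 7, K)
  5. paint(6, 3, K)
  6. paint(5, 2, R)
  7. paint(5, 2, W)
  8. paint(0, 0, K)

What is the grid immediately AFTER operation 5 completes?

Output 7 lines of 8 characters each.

After op 1 paint(6,6,R):
RRRRRRRR
RRRRRRRR
RRRRRRRR
RRRRRRRR
RRRRRRRR
RRRBBBRR
RRRBBBRR
After op 2 fill(4,4,Y) [50 cells changed]:
YYYYYYYY
YYYYYYYY
YYYYYYYY
YYYYYYYY
YYYYYYYY
YYYBBBYY
YYYBBBYY
After op 3 paint(3,3,K):
YYYYYYYY
YYYYYYYY
YYYYYYYY
YYYKYYYY
YYYYYYYY
YYYBBBYY
YYYBBBYY
After op 4 fill(6,7,K) [49 cells changed]:
KKKKKKKK
KKKKKKKK
KKKKKKKK
KKKKKKKK
KKKKKKKK
KKKBBBKK
KKKBBBKK
After op 5 paint(6,3,K):
KKKKKKKK
KKKKKKKK
KKKKKKKK
KKKKKKKK
KKKKKKKK
KKKBBBKK
KKKKBBKK

Answer: KKKKKKKK
KKKKKKKK
KKKKKKKK
KKKKKKKK
KKKKKKKK
KKKBBBKK
KKKKBBKK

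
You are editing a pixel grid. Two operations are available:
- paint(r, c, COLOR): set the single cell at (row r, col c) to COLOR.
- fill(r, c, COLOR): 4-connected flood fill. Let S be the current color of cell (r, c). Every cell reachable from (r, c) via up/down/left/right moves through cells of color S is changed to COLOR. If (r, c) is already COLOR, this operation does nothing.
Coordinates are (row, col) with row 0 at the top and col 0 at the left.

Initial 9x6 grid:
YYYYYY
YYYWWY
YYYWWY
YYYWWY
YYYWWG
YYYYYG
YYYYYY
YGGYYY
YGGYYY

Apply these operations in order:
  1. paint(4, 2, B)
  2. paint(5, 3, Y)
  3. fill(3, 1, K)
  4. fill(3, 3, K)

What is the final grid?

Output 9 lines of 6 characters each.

Answer: KKKKKK
KKKKKK
KKKKKK
KKKKKK
KKBKKG
KKKKKG
KKKKKK
KGGKKK
KGGKKK

Derivation:
After op 1 paint(4,2,B):
YYYYYY
YYYWWY
YYYWWY
YYYWWY
YYBWWG
YYYYYG
YYYYYY
YGGYYY
YGGYYY
After op 2 paint(5,3,Y):
YYYYYY
YYYWWY
YYYWWY
YYYWWY
YYBWWG
YYYYYG
YYYYYY
YGGYYY
YGGYYY
After op 3 fill(3,1,K) [39 cells changed]:
KKKKKK
KKKWWK
KKKWWK
KKKWWK
KKBWWG
KKKKKG
KKKKKK
KGGKKK
KGGKKK
After op 4 fill(3,3,K) [8 cells changed]:
KKKKKK
KKKKKK
KKKKKK
KKKKKK
KKBKKG
KKKKKG
KKKKKK
KGGKKK
KGGKKK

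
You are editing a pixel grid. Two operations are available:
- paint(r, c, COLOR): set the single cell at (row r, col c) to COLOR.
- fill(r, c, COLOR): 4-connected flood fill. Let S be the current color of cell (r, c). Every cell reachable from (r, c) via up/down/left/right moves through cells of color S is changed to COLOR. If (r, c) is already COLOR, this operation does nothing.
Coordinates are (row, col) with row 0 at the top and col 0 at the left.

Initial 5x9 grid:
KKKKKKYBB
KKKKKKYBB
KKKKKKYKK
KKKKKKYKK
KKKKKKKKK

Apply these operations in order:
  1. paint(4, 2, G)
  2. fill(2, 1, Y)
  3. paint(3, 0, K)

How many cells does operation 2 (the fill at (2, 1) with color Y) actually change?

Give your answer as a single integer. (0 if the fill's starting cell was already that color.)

After op 1 paint(4,2,G):
KKKKKKYBB
KKKKKKYBB
KKKKKKYKK
KKKKKKYKK
KKGKKKKKK
After op 2 fill(2,1,Y) [36 cells changed]:
YYYYYYYBB
YYYYYYYBB
YYYYYYYYY
YYYYYYYYY
YYGYYYYYY

Answer: 36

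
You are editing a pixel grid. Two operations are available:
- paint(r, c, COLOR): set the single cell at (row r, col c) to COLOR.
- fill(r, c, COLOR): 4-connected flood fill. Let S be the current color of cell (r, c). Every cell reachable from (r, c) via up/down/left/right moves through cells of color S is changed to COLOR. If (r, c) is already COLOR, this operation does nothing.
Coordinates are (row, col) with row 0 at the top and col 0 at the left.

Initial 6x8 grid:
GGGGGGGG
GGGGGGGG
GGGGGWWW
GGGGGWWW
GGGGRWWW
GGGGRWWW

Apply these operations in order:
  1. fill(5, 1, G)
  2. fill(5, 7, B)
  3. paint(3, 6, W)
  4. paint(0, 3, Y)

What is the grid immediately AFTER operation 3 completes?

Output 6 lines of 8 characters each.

Answer: GGGGGGGG
GGGGGGGG
GGGGGBBB
GGGGGBWB
GGGGRBBB
GGGGRBBB

Derivation:
After op 1 fill(5,1,G) [0 cells changed]:
GGGGGGGG
GGGGGGGG
GGGGGWWW
GGGGGWWW
GGGGRWWW
GGGGRWWW
After op 2 fill(5,7,B) [12 cells changed]:
GGGGGGGG
GGGGGGGG
GGGGGBBB
GGGGGBBB
GGGGRBBB
GGGGRBBB
After op 3 paint(3,6,W):
GGGGGGGG
GGGGGGGG
GGGGGBBB
GGGGGBWB
GGGGRBBB
GGGGRBBB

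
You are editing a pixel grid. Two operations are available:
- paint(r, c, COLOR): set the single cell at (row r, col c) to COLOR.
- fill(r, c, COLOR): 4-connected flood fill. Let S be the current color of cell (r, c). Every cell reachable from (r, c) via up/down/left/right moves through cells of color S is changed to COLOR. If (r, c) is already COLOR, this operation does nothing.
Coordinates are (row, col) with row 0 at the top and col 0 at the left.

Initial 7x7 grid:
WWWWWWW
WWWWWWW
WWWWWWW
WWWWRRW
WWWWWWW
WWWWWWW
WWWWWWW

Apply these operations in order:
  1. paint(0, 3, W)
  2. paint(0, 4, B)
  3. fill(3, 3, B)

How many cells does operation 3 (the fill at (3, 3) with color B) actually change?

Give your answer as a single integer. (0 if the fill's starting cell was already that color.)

After op 1 paint(0,3,W):
WWWWWWW
WWWWWWW
WWWWWWW
WWWWRRW
WWWWWWW
WWWWWWW
WWWWWWW
After op 2 paint(0,4,B):
WWWWBWW
WWWWWWW
WWWWWWW
WWWWRRW
WWWWWWW
WWWWWWW
WWWWWWW
After op 3 fill(3,3,B) [46 cells changed]:
BBBBBBB
BBBBBBB
BBBBBBB
BBBBRRB
BBBBBBB
BBBBBBB
BBBBBBB

Answer: 46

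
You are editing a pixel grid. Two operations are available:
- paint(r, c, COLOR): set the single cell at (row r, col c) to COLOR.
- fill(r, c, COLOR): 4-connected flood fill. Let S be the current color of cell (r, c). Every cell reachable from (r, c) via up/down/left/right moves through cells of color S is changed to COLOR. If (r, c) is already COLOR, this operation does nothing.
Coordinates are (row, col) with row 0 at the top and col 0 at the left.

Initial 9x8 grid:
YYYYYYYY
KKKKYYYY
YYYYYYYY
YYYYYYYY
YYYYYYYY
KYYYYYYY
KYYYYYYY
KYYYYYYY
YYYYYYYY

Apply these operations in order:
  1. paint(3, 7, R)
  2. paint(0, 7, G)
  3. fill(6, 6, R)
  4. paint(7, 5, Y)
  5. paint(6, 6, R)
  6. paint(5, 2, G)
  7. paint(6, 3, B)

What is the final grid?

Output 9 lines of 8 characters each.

After op 1 paint(3,7,R):
YYYYYYYY
KKKKYYYY
YYYYYYYY
YYYYYYYR
YYYYYYYY
KYYYYYYY
KYYYYYYY
KYYYYYYY
YYYYYYYY
After op 2 paint(0,7,G):
YYYYYYYG
KKKKYYYY
YYYYYYYY
YYYYYYYR
YYYYYYYY
KYYYYYYY
KYYYYYYY
KYYYYYYY
YYYYYYYY
After op 3 fill(6,6,R) [63 cells changed]:
RRRRRRRG
KKKKRRRR
RRRRRRRR
RRRRRRRR
RRRRRRRR
KRRRRRRR
KRRRRRRR
KRRRRRRR
RRRRRRRR
After op 4 paint(7,5,Y):
RRRRRRRG
KKKKRRRR
RRRRRRRR
RRRRRRRR
RRRRRRRR
KRRRRRRR
KRRRRRRR
KRRRRYRR
RRRRRRRR
After op 5 paint(6,6,R):
RRRRRRRG
KKKKRRRR
RRRRRRRR
RRRRRRRR
RRRRRRRR
KRRRRRRR
KRRRRRRR
KRRRRYRR
RRRRRRRR
After op 6 paint(5,2,G):
RRRRRRRG
KKKKRRRR
RRRRRRRR
RRRRRRRR
RRRRRRRR
KRGRRRRR
KRRRRRRR
KRRRRYRR
RRRRRRRR
After op 7 paint(6,3,B):
RRRRRRRG
KKKKRRRR
RRRRRRRR
RRRRRRRR
RRRRRRRR
KRGRRRRR
KRRBRRRR
KRRRRYRR
RRRRRRRR

Answer: RRRRRRRG
KKKKRRRR
RRRRRRRR
RRRRRRRR
RRRRRRRR
KRGRRRRR
KRRBRRRR
KRRRRYRR
RRRRRRRR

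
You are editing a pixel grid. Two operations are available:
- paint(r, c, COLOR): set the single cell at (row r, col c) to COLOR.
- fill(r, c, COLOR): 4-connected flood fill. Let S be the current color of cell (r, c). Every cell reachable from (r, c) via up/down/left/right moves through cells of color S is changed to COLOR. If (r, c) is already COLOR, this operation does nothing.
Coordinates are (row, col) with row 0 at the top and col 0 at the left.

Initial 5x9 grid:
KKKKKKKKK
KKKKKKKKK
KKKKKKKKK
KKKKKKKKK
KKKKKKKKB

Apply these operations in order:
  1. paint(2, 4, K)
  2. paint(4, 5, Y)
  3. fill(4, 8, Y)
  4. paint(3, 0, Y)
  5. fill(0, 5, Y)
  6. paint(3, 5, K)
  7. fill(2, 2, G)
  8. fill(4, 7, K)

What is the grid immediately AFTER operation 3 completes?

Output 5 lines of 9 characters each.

Answer: KKKKKKKKK
KKKKKKKKK
KKKKKKKKK
KKKKKKKKK
KKKKKYKKY

Derivation:
After op 1 paint(2,4,K):
KKKKKKKKK
KKKKKKKKK
KKKKKKKKK
KKKKKKKKK
KKKKKKKKB
After op 2 paint(4,5,Y):
KKKKKKKKK
KKKKKKKKK
KKKKKKKKK
KKKKKKKKK
KKKKKYKKB
After op 3 fill(4,8,Y) [1 cells changed]:
KKKKKKKKK
KKKKKKKKK
KKKKKKKKK
KKKKKKKKK
KKKKKYKKY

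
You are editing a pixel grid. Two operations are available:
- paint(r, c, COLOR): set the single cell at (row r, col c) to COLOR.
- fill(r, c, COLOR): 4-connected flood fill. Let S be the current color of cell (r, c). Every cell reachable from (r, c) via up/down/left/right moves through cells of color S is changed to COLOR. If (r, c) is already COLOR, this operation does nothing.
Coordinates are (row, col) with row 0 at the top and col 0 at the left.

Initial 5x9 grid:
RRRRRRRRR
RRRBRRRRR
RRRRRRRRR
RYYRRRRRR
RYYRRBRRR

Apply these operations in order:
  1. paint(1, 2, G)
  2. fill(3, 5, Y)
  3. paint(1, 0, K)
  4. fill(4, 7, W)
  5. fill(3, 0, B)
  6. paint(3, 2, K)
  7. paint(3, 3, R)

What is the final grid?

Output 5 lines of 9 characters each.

Answer: BBBBBBBBB
KBGBBBBBB
BBBBBBBBB
BBKRBBBBB
BBBBBBBBB

Derivation:
After op 1 paint(1,2,G):
RRRRRRRRR
RRGBRRRRR
RRRRRRRRR
RYYRRRRRR
RYYRRBRRR
After op 2 fill(3,5,Y) [38 cells changed]:
YYYYYYYYY
YYGBYYYYY
YYYYYYYYY
YYYYYYYYY
YYYYYBYYY
After op 3 paint(1,0,K):
YYYYYYYYY
KYGBYYYYY
YYYYYYYYY
YYYYYYYYY
YYYYYBYYY
After op 4 fill(4,7,W) [41 cells changed]:
WWWWWWWWW
KWGBWWWWW
WWWWWWWWW
WWWWWWWWW
WWWWWBWWW
After op 5 fill(3,0,B) [41 cells changed]:
BBBBBBBBB
KBGBBBBBB
BBBBBBBBB
BBBBBBBBB
BBBBBBBBB
After op 6 paint(3,2,K):
BBBBBBBBB
KBGBBBBBB
BBBBBBBBB
BBKBBBBBB
BBBBBBBBB
After op 7 paint(3,3,R):
BBBBBBBBB
KBGBBBBBB
BBBBBBBBB
BBKRBBBBB
BBBBBBBBB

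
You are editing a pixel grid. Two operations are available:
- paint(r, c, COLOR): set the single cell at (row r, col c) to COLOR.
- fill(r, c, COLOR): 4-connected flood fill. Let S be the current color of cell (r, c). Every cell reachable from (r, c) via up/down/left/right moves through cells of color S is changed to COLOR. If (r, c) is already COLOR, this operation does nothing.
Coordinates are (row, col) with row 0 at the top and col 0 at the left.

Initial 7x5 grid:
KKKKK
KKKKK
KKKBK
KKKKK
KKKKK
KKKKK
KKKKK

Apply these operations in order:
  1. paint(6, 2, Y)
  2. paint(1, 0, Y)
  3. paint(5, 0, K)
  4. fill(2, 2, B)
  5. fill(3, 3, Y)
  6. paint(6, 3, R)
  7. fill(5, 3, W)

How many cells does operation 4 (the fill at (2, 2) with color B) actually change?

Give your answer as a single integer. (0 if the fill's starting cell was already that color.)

After op 1 paint(6,2,Y):
KKKKK
KKKKK
KKKBK
KKKKK
KKKKK
KKKKK
KKYKK
After op 2 paint(1,0,Y):
KKKKK
YKKKK
KKKBK
KKKKK
KKKKK
KKKKK
KKYKK
After op 3 paint(5,0,K):
KKKKK
YKKKK
KKKBK
KKKKK
KKKKK
KKKKK
KKYKK
After op 4 fill(2,2,B) [32 cells changed]:
BBBBB
YBBBB
BBBBB
BBBBB
BBBBB
BBBBB
BBYBB

Answer: 32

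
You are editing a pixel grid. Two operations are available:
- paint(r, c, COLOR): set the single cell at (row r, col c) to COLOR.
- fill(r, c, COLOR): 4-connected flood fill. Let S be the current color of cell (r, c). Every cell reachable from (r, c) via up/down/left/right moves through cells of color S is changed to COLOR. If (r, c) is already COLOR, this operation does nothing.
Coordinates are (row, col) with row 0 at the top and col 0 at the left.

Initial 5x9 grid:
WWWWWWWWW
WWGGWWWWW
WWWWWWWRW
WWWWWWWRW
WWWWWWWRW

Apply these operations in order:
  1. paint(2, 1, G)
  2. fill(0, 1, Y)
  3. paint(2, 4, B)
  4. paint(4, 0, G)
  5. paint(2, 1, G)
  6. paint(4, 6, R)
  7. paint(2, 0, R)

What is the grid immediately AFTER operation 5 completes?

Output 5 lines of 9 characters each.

After op 1 paint(2,1,G):
WWWWWWWWW
WWGGWWWWW
WGWWWWWRW
WWWWWWWRW
WWWWWWWRW
After op 2 fill(0,1,Y) [39 cells changed]:
YYYYYYYYY
YYGGYYYYY
YGYYYYYRY
YYYYYYYRY
YYYYYYYRY
After op 3 paint(2,4,B):
YYYYYYYYY
YYGGYYYYY
YGYYBYYRY
YYYYYYYRY
YYYYYYYRY
After op 4 paint(4,0,G):
YYYYYYYYY
YYGGYYYYY
YGYYBYYRY
YYYYYYYRY
GYYYYYYRY
After op 5 paint(2,1,G):
YYYYYYYYY
YYGGYYYYY
YGYYBYYRY
YYYYYYYRY
GYYYYYYRY

Answer: YYYYYYYYY
YYGGYYYYY
YGYYBYYRY
YYYYYYYRY
GYYYYYYRY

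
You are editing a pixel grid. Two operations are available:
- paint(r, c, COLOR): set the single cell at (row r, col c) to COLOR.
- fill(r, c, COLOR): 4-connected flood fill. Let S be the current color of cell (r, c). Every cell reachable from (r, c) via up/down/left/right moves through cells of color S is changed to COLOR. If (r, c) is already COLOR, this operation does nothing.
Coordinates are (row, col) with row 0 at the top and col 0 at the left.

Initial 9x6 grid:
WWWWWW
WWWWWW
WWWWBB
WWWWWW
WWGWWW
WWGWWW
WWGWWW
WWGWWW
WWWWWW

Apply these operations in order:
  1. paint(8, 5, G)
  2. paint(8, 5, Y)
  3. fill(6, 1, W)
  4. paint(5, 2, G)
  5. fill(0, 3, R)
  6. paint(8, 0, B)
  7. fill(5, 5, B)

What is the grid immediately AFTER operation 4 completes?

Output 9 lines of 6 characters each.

After op 1 paint(8,5,G):
WWWWWW
WWWWWW
WWWWBB
WWWWWW
WWGWWW
WWGWWW
WWGWWW
WWGWWW
WWWWWG
After op 2 paint(8,5,Y):
WWWWWW
WWWWWW
WWWWBB
WWWWWW
WWGWWW
WWGWWW
WWGWWW
WWGWWW
WWWWWY
After op 3 fill(6,1,W) [0 cells changed]:
WWWWWW
WWWWWW
WWWWBB
WWWWWW
WWGWWW
WWGWWW
WWGWWW
WWGWWW
WWWWWY
After op 4 paint(5,2,G):
WWWWWW
WWWWWW
WWWWBB
WWWWWW
WWGWWW
WWGWWW
WWGWWW
WWGWWW
WWWWWY

Answer: WWWWWW
WWWWWW
WWWWBB
WWWWWW
WWGWWW
WWGWWW
WWGWWW
WWGWWW
WWWWWY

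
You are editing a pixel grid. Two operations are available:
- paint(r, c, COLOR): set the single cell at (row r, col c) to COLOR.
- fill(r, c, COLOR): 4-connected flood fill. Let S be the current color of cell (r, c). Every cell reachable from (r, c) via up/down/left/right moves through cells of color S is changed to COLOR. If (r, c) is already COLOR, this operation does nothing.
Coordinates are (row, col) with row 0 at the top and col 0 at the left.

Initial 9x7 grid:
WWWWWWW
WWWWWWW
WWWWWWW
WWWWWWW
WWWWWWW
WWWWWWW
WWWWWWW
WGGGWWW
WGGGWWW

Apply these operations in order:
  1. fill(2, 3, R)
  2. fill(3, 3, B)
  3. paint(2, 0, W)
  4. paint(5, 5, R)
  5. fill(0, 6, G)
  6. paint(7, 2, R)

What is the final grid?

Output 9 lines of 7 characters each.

After op 1 fill(2,3,R) [57 cells changed]:
RRRRRRR
RRRRRRR
RRRRRRR
RRRRRRR
RRRRRRR
RRRRRRR
RRRRRRR
RGGGRRR
RGGGRRR
After op 2 fill(3,3,B) [57 cells changed]:
BBBBBBB
BBBBBBB
BBBBBBB
BBBBBBB
BBBBBBB
BBBBBBB
BBBBBBB
BGGGBBB
BGGGBBB
After op 3 paint(2,0,W):
BBBBBBB
BBBBBBB
WBBBBBB
BBBBBBB
BBBBBBB
BBBBBBB
BBBBBBB
BGGGBBB
BGGGBBB
After op 4 paint(5,5,R):
BBBBBBB
BBBBBBB
WBBBBBB
BBBBBBB
BBBBBBB
BBBBBRB
BBBBBBB
BGGGBBB
BGGGBBB
After op 5 fill(0,6,G) [55 cells changed]:
GGGGGGG
GGGGGGG
WGGGGGG
GGGGGGG
GGGGGGG
GGGGGRG
GGGGGGG
GGGGGGG
GGGGGGG
After op 6 paint(7,2,R):
GGGGGGG
GGGGGGG
WGGGGGG
GGGGGGG
GGGGGGG
GGGGGRG
GGGGGGG
GGRGGGG
GGGGGGG

Answer: GGGGGGG
GGGGGGG
WGGGGGG
GGGGGGG
GGGGGGG
GGGGGRG
GGGGGGG
GGRGGGG
GGGGGGG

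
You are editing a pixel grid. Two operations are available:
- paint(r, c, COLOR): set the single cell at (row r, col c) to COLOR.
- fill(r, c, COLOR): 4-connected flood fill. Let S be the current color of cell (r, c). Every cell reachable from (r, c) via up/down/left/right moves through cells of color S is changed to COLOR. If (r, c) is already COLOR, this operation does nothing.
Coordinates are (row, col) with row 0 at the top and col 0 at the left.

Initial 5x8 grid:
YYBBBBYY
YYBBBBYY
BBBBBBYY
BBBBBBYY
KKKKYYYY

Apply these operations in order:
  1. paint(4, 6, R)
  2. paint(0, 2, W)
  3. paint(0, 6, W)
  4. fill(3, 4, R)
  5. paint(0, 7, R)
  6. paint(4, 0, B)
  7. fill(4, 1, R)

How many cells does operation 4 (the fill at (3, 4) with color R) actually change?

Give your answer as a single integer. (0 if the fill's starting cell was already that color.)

Answer: 19

Derivation:
After op 1 paint(4,6,R):
YYBBBBYY
YYBBBBYY
BBBBBBYY
BBBBBBYY
KKKKYYRY
After op 2 paint(0,2,W):
YYWBBBYY
YYBBBBYY
BBBBBBYY
BBBBBBYY
KKKKYYRY
After op 3 paint(0,6,W):
YYWBBBWY
YYBBBBYY
BBBBBBYY
BBBBBBYY
KKKKYYRY
After op 4 fill(3,4,R) [19 cells changed]:
YYWRRRWY
YYRRRRYY
RRRRRRYY
RRRRRRYY
KKKKYYRY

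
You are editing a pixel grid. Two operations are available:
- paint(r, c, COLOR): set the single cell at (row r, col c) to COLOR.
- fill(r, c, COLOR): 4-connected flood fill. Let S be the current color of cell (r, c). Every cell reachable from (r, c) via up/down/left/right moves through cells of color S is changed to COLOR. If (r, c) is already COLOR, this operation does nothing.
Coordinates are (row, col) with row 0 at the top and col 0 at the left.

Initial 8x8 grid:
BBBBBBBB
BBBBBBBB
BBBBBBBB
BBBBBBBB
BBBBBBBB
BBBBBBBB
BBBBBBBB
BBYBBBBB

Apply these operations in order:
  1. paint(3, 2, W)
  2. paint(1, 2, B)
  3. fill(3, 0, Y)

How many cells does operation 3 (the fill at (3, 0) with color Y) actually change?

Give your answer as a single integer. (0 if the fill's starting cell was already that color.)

Answer: 62

Derivation:
After op 1 paint(3,2,W):
BBBBBBBB
BBBBBBBB
BBBBBBBB
BBWBBBBB
BBBBBBBB
BBBBBBBB
BBBBBBBB
BBYBBBBB
After op 2 paint(1,2,B):
BBBBBBBB
BBBBBBBB
BBBBBBBB
BBWBBBBB
BBBBBBBB
BBBBBBBB
BBBBBBBB
BBYBBBBB
After op 3 fill(3,0,Y) [62 cells changed]:
YYYYYYYY
YYYYYYYY
YYYYYYYY
YYWYYYYY
YYYYYYYY
YYYYYYYY
YYYYYYYY
YYYYYYYY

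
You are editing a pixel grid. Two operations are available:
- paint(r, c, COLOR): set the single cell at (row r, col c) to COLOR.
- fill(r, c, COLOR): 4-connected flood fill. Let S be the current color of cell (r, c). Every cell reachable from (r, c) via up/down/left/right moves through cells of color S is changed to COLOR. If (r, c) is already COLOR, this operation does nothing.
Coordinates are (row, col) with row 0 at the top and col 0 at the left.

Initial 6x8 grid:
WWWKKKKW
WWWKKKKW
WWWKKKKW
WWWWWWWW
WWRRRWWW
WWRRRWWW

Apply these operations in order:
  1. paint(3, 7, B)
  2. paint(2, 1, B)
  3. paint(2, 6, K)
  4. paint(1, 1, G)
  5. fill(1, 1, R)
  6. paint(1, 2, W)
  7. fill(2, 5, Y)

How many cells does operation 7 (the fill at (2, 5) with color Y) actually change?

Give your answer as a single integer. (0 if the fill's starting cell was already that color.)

After op 1 paint(3,7,B):
WWWKKKKW
WWWKKKKW
WWWKKKKW
WWWWWWWB
WWRRRWWW
WWRRRWWW
After op 2 paint(2,1,B):
WWWKKKKW
WWWKKKKW
WBWKKKKW
WWWWWWWB
WWRRRWWW
WWRRRWWW
After op 3 paint(2,6,K):
WWWKKKKW
WWWKKKKW
WBWKKKKW
WWWWWWWB
WWRRRWWW
WWRRRWWW
After op 4 paint(1,1,G):
WWWKKKKW
WGWKKKKW
WBWKKKKW
WWWWWWWB
WWRRRWWW
WWRRRWWW
After op 5 fill(1,1,R) [1 cells changed]:
WWWKKKKW
WRWKKKKW
WBWKKKKW
WWWWWWWB
WWRRRWWW
WWRRRWWW
After op 6 paint(1,2,W):
WWWKKKKW
WRWKKKKW
WBWKKKKW
WWWWWWWB
WWRRRWWW
WWRRRWWW
After op 7 fill(2,5,Y) [12 cells changed]:
WWWYYYYW
WRWYYYYW
WBWYYYYW
WWWWWWWB
WWRRRWWW
WWRRRWWW

Answer: 12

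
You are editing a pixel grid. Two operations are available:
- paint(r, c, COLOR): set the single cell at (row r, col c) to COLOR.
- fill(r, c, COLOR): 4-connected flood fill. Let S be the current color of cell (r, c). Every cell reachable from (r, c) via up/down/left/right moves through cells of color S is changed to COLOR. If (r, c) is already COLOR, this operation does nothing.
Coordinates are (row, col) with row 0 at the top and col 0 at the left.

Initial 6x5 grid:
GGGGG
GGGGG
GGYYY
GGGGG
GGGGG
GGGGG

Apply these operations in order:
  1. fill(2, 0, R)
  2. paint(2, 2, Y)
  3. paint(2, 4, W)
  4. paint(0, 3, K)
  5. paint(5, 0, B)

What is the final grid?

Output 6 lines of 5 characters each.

Answer: RRRKR
RRRRR
RRYYW
RRRRR
RRRRR
BRRRR

Derivation:
After op 1 fill(2,0,R) [27 cells changed]:
RRRRR
RRRRR
RRYYY
RRRRR
RRRRR
RRRRR
After op 2 paint(2,2,Y):
RRRRR
RRRRR
RRYYY
RRRRR
RRRRR
RRRRR
After op 3 paint(2,4,W):
RRRRR
RRRRR
RRYYW
RRRRR
RRRRR
RRRRR
After op 4 paint(0,3,K):
RRRKR
RRRRR
RRYYW
RRRRR
RRRRR
RRRRR
After op 5 paint(5,0,B):
RRRKR
RRRRR
RRYYW
RRRRR
RRRRR
BRRRR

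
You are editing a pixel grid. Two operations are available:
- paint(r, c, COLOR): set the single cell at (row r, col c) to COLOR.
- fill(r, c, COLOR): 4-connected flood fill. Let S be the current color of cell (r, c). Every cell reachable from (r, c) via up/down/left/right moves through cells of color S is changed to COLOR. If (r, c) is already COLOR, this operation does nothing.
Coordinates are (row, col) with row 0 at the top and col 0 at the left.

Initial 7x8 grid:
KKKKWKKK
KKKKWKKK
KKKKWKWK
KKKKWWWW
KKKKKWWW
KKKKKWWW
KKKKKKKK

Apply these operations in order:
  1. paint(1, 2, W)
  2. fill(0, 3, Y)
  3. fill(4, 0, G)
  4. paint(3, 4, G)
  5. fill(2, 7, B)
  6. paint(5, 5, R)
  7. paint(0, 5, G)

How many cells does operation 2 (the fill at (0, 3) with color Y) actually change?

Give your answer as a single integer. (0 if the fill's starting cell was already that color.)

After op 1 paint(1,2,W):
KKKKWKKK
KKWKWKKK
KKKKWKWK
KKKKWWWW
KKKKKWWW
KKKKKWWW
KKKKKKKK
After op 2 fill(0,3,Y) [33 cells changed]:
YYYYWKKK
YYWYWKKK
YYYYWKWK
YYYYWWWW
YYYYYWWW
YYYYYWWW
YYYYYYYY

Answer: 33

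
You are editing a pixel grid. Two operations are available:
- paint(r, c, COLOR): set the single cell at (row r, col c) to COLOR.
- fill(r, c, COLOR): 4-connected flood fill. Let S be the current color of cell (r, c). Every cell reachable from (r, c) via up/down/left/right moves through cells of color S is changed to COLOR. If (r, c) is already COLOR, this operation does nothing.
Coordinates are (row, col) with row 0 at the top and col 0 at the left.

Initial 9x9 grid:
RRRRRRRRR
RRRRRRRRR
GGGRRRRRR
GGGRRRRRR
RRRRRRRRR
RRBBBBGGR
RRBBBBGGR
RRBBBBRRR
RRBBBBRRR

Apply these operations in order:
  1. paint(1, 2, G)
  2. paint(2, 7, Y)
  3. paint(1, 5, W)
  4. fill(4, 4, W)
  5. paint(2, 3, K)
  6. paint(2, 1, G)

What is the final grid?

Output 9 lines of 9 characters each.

Answer: WWWWWWWWW
WWGWWWWWW
GGGKWWWYW
GGGWWWWWW
WWWWWWWWW
WWBBBBGGW
WWBBBBGGW
WWBBBBWWW
WWBBBBWWW

Derivation:
After op 1 paint(1,2,G):
RRRRRRRRR
RRGRRRRRR
GGGRRRRRR
GGGRRRRRR
RRRRRRRRR
RRBBBBGGR
RRBBBBGGR
RRBBBBRRR
RRBBBBRRR
After op 2 paint(2,7,Y):
RRRRRRRRR
RRGRRRRRR
GGGRRRRYR
GGGRRRRRR
RRRRRRRRR
RRBBBBGGR
RRBBBBGGR
RRBBBBRRR
RRBBBBRRR
After op 3 paint(1,5,W):
RRRRRRRRR
RRGRRWRRR
GGGRRRRYR
GGGRRRRRR
RRRRRRRRR
RRBBBBGGR
RRBBBBGGR
RRBBBBRRR
RRBBBBRRR
After op 4 fill(4,4,W) [52 cells changed]:
WWWWWWWWW
WWGWWWWWW
GGGWWWWYW
GGGWWWWWW
WWWWWWWWW
WWBBBBGGW
WWBBBBGGW
WWBBBBWWW
WWBBBBWWW
After op 5 paint(2,3,K):
WWWWWWWWW
WWGWWWWWW
GGGKWWWYW
GGGWWWWWW
WWWWWWWWW
WWBBBBGGW
WWBBBBGGW
WWBBBBWWW
WWBBBBWWW
After op 6 paint(2,1,G):
WWWWWWWWW
WWGWWWWWW
GGGKWWWYW
GGGWWWWWW
WWWWWWWWW
WWBBBBGGW
WWBBBBGGW
WWBBBBWWW
WWBBBBWWW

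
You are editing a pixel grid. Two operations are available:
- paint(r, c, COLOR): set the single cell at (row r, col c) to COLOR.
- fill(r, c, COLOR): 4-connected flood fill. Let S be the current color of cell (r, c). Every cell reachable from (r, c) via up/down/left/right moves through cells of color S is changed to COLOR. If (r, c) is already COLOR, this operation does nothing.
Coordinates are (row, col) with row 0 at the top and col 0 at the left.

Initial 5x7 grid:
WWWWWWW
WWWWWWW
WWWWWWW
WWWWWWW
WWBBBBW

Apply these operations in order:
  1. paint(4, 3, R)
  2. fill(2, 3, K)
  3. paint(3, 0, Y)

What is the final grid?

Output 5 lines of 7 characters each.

Answer: KKKKKKK
KKKKKKK
KKKKKKK
YKKKKKK
KKBRBBK

Derivation:
After op 1 paint(4,3,R):
WWWWWWW
WWWWWWW
WWWWWWW
WWWWWWW
WWBRBBW
After op 2 fill(2,3,K) [31 cells changed]:
KKKKKKK
KKKKKKK
KKKKKKK
KKKKKKK
KKBRBBK
After op 3 paint(3,0,Y):
KKKKKKK
KKKKKKK
KKKKKKK
YKKKKKK
KKBRBBK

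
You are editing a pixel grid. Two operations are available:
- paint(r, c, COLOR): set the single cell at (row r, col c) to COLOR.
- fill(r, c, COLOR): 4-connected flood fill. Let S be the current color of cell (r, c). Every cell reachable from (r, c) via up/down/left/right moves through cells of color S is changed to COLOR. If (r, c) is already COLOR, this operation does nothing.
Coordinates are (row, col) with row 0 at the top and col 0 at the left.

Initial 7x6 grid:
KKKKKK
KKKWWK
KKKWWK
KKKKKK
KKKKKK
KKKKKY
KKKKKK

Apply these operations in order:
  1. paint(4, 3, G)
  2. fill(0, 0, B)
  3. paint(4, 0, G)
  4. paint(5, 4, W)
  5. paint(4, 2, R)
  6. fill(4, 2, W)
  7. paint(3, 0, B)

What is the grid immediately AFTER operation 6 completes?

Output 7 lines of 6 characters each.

Answer: BBBBBB
BBBWWB
BBBWWB
BBBBBB
GBWGBB
BBBBWY
BBBBBB

Derivation:
After op 1 paint(4,3,G):
KKKKKK
KKKWWK
KKKWWK
KKKKKK
KKKGKK
KKKKKY
KKKKKK
After op 2 fill(0,0,B) [36 cells changed]:
BBBBBB
BBBWWB
BBBWWB
BBBBBB
BBBGBB
BBBBBY
BBBBBB
After op 3 paint(4,0,G):
BBBBBB
BBBWWB
BBBWWB
BBBBBB
GBBGBB
BBBBBY
BBBBBB
After op 4 paint(5,4,W):
BBBBBB
BBBWWB
BBBWWB
BBBBBB
GBBGBB
BBBBWY
BBBBBB
After op 5 paint(4,2,R):
BBBBBB
BBBWWB
BBBWWB
BBBBBB
GBRGBB
BBBBWY
BBBBBB
After op 6 fill(4,2,W) [1 cells changed]:
BBBBBB
BBBWWB
BBBWWB
BBBBBB
GBWGBB
BBBBWY
BBBBBB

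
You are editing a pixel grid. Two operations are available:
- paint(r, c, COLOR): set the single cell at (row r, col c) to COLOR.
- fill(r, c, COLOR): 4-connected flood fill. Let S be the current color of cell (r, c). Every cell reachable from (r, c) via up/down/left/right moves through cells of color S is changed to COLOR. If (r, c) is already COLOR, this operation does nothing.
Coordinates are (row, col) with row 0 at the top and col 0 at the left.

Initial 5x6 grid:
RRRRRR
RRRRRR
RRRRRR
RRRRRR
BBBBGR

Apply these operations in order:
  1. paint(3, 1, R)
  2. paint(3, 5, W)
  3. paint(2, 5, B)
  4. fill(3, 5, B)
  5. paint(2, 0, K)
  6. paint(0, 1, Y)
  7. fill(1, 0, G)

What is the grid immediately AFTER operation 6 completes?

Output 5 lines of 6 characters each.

Answer: RYRRRR
RRRRRR
KRRRRB
RRRRRB
BBBBGR

Derivation:
After op 1 paint(3,1,R):
RRRRRR
RRRRRR
RRRRRR
RRRRRR
BBBBGR
After op 2 paint(3,5,W):
RRRRRR
RRRRRR
RRRRRR
RRRRRW
BBBBGR
After op 3 paint(2,5,B):
RRRRRR
RRRRRR
RRRRRB
RRRRRW
BBBBGR
After op 4 fill(3,5,B) [1 cells changed]:
RRRRRR
RRRRRR
RRRRRB
RRRRRB
BBBBGR
After op 5 paint(2,0,K):
RRRRRR
RRRRRR
KRRRRB
RRRRRB
BBBBGR
After op 6 paint(0,1,Y):
RYRRRR
RRRRRR
KRRRRB
RRRRRB
BBBBGR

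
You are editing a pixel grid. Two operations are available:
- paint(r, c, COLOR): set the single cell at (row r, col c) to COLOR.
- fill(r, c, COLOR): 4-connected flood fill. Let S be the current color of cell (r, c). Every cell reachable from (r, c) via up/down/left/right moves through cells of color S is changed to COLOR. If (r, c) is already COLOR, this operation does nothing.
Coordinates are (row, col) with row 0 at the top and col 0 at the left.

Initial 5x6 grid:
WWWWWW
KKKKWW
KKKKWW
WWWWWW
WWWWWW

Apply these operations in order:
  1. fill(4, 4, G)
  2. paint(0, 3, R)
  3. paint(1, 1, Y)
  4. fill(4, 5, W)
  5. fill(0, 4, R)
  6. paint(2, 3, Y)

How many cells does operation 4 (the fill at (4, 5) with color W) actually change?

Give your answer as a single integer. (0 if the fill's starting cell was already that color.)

After op 1 fill(4,4,G) [22 cells changed]:
GGGGGG
KKKKGG
KKKKGG
GGGGGG
GGGGGG
After op 2 paint(0,3,R):
GGGRGG
KKKKGG
KKKKGG
GGGGGG
GGGGGG
After op 3 paint(1,1,Y):
GGGRGG
KYKKGG
KKKKGG
GGGGGG
GGGGGG
After op 4 fill(4,5,W) [18 cells changed]:
GGGRWW
KYKKWW
KKKKWW
WWWWWW
WWWWWW

Answer: 18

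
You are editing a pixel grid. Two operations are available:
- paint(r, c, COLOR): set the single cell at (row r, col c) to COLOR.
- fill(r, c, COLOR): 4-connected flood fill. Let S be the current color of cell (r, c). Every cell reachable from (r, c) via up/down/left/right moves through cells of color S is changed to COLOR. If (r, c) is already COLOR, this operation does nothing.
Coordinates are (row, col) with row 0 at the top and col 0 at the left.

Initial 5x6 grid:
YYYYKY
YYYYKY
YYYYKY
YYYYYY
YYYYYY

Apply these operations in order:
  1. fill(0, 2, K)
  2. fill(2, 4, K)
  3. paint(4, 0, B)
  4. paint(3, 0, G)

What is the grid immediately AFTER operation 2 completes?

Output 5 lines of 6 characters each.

After op 1 fill(0,2,K) [27 cells changed]:
KKKKKK
KKKKKK
KKKKKK
KKKKKK
KKKKKK
After op 2 fill(2,4,K) [0 cells changed]:
KKKKKK
KKKKKK
KKKKKK
KKKKKK
KKKKKK

Answer: KKKKKK
KKKKKK
KKKKKK
KKKKKK
KKKKKK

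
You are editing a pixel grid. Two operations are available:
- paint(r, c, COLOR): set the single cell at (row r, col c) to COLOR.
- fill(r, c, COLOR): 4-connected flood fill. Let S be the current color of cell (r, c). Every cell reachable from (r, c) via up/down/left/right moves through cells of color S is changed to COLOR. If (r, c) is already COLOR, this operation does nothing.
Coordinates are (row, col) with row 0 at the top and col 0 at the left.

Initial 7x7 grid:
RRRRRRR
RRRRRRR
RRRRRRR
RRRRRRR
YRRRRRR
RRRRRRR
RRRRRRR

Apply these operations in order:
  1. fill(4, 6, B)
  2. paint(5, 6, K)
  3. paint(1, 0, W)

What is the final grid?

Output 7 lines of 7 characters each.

Answer: BBBBBBB
WBBBBBB
BBBBBBB
BBBBBBB
YBBBBBB
BBBBBBK
BBBBBBB

Derivation:
After op 1 fill(4,6,B) [48 cells changed]:
BBBBBBB
BBBBBBB
BBBBBBB
BBBBBBB
YBBBBBB
BBBBBBB
BBBBBBB
After op 2 paint(5,6,K):
BBBBBBB
BBBBBBB
BBBBBBB
BBBBBBB
YBBBBBB
BBBBBBK
BBBBBBB
After op 3 paint(1,0,W):
BBBBBBB
WBBBBBB
BBBBBBB
BBBBBBB
YBBBBBB
BBBBBBK
BBBBBBB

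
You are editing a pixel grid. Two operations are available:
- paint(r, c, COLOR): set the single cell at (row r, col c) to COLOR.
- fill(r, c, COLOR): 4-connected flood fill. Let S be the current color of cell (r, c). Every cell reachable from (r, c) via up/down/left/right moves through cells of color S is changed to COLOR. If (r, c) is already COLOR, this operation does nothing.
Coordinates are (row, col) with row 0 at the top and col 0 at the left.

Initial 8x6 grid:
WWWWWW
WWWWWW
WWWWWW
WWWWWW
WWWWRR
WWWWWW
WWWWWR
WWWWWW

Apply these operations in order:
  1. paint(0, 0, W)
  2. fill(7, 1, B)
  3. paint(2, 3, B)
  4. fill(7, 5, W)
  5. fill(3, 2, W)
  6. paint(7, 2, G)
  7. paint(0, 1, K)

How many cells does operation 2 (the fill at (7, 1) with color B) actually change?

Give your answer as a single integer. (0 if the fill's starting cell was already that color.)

After op 1 paint(0,0,W):
WWWWWW
WWWWWW
WWWWWW
WWWWWW
WWWWRR
WWWWWW
WWWWWR
WWWWWW
After op 2 fill(7,1,B) [45 cells changed]:
BBBBBB
BBBBBB
BBBBBB
BBBBBB
BBBBRR
BBBBBB
BBBBBR
BBBBBB

Answer: 45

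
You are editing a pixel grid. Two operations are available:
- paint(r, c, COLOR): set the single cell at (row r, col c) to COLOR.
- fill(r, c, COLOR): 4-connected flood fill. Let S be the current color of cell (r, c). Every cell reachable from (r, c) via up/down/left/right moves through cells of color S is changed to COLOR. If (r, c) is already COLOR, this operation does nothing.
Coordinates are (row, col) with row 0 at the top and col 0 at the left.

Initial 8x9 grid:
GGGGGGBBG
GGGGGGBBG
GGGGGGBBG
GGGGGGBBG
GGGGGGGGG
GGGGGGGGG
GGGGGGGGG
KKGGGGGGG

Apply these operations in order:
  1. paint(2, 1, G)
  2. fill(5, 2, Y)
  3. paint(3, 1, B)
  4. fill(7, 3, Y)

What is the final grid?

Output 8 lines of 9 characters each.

After op 1 paint(2,1,G):
GGGGGGBBG
GGGGGGBBG
GGGGGGBBG
GGGGGGBBG
GGGGGGGGG
GGGGGGGGG
GGGGGGGGG
KKGGGGGGG
After op 2 fill(5,2,Y) [62 cells changed]:
YYYYYYBBY
YYYYYYBBY
YYYYYYBBY
YYYYYYBBY
YYYYYYYYY
YYYYYYYYY
YYYYYYYYY
KKYYYYYYY
After op 3 paint(3,1,B):
YYYYYYBBY
YYYYYYBBY
YYYYYYBBY
YBYYYYBBY
YYYYYYYYY
YYYYYYYYY
YYYYYYYYY
KKYYYYYYY
After op 4 fill(7,3,Y) [0 cells changed]:
YYYYYYBBY
YYYYYYBBY
YYYYYYBBY
YBYYYYBBY
YYYYYYYYY
YYYYYYYYY
YYYYYYYYY
KKYYYYYYY

Answer: YYYYYYBBY
YYYYYYBBY
YYYYYYBBY
YBYYYYBBY
YYYYYYYYY
YYYYYYYYY
YYYYYYYYY
KKYYYYYYY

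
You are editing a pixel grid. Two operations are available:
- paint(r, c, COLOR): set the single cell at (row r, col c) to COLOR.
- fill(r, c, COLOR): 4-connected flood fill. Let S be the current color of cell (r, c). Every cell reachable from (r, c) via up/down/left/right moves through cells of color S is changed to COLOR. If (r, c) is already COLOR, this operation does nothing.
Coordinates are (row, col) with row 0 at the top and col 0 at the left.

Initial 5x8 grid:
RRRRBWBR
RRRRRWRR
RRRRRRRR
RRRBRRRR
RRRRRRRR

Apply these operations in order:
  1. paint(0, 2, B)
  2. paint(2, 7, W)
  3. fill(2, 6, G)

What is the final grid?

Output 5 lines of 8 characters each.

After op 1 paint(0,2,B):
RRBRBWBR
RRRRRWRR
RRRRRRRR
RRRBRRRR
RRRRRRRR
After op 2 paint(2,7,W):
RRBRBWBR
RRRRRWRR
RRRRRRRW
RRRBRRRR
RRRRRRRR
After op 3 fill(2,6,G) [33 cells changed]:
GGBGBWBG
GGGGGWGG
GGGGGGGW
GGGBGGGG
GGGGGGGG

Answer: GGBGBWBG
GGGGGWGG
GGGGGGGW
GGGBGGGG
GGGGGGGG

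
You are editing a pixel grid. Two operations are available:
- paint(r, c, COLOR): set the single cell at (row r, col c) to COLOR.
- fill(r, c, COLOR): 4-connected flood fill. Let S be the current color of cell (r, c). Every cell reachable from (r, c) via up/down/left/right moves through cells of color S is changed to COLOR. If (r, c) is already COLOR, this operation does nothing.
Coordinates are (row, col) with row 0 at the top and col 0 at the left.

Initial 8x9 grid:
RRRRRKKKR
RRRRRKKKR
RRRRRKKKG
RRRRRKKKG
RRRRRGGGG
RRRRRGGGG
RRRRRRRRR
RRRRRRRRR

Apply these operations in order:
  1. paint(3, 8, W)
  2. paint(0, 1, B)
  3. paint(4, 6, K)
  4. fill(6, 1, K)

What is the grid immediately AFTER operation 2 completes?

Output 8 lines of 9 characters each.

After op 1 paint(3,8,W):
RRRRRKKKR
RRRRRKKKR
RRRRRKKKG
RRRRRKKKW
RRRRRGGGG
RRRRRGGGG
RRRRRRRRR
RRRRRRRRR
After op 2 paint(0,1,B):
RBRRRKKKR
RRRRRKKKR
RRRRRKKKG
RRRRRKKKW
RRRRRGGGG
RRRRRGGGG
RRRRRRRRR
RRRRRRRRR

Answer: RBRRRKKKR
RRRRRKKKR
RRRRRKKKG
RRRRRKKKW
RRRRRGGGG
RRRRRGGGG
RRRRRRRRR
RRRRRRRRR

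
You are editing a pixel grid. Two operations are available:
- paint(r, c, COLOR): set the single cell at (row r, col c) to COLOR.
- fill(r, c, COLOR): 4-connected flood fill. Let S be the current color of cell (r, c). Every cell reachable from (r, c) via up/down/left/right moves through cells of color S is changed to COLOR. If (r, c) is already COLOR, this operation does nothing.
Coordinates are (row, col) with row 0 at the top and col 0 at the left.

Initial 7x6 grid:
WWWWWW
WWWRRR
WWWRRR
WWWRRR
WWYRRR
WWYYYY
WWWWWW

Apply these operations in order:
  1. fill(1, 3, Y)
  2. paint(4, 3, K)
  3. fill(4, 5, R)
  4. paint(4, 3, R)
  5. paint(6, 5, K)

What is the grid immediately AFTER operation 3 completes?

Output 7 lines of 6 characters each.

Answer: WWWWWW
WWWRRR
WWWRRR
WWWRRR
WWRKRR
WWRRRR
WWWWWW

Derivation:
After op 1 fill(1,3,Y) [12 cells changed]:
WWWWWW
WWWYYY
WWWYYY
WWWYYY
WWYYYY
WWYYYY
WWWWWW
After op 2 paint(4,3,K):
WWWWWW
WWWYYY
WWWYYY
WWWYYY
WWYKYY
WWYYYY
WWWWWW
After op 3 fill(4,5,R) [16 cells changed]:
WWWWWW
WWWRRR
WWWRRR
WWWRRR
WWRKRR
WWRRRR
WWWWWW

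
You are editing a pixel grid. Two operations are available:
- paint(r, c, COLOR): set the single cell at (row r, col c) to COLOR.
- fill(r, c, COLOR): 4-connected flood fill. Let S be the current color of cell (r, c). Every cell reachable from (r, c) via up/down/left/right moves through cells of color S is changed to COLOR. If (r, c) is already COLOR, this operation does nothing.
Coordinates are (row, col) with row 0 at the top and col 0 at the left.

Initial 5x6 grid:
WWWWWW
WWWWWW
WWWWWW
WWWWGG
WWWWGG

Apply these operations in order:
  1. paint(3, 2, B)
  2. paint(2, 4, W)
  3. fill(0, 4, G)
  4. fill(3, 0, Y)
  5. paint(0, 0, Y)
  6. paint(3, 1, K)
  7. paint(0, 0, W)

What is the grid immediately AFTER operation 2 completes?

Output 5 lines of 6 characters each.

After op 1 paint(3,2,B):
WWWWWW
WWWWWW
WWWWWW
WWBWGG
WWWWGG
After op 2 paint(2,4,W):
WWWWWW
WWWWWW
WWWWWW
WWBWGG
WWWWGG

Answer: WWWWWW
WWWWWW
WWWWWW
WWBWGG
WWWWGG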